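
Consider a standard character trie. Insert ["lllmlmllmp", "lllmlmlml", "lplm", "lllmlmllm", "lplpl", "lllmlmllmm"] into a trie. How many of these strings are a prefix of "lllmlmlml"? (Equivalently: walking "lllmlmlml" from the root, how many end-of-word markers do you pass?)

1

Traverse "lllmlmlml" character by character; count nodes along the way that are marked as word ends.
Prefixes of the query that are stored words: "lllmlmlml"
Count: 1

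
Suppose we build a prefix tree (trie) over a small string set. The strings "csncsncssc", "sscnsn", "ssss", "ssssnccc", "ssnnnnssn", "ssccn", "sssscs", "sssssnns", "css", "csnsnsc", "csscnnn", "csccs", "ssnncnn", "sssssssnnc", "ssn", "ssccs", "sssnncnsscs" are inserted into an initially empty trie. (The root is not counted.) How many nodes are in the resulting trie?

Count nodes per top-level branch (shared prefixes stored once):
  'c'-branch (csccs, csncsncssc, csnsnsc, css, csscnnn): 22 nodes
  's'-branch (ssccn, ssccs, sscnsn, ssn, ssnncnn, ssnnnnssn, sssnncnsscs, ssss, sssscs, ssssnccc, sssssnns, sssssssnnc): 44 nodes
Sum: 66

66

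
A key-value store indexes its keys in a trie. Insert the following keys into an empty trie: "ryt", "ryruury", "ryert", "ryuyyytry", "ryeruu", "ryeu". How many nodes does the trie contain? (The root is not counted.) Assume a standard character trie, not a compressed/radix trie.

Insert word by word; a character creates a node only if that edge doesn't already exist:
  "ryt" → 3 new (r, y, t)
  "ryruury" → prefix "ry" already present; 5 new (r, u, u, r, y)
  "ryert" → prefix "ry" already present; 3 new (e, r, t)
  "ryuyyytry" → prefix "ry" already present; 7 new (u, y, y, y, t, r, y)
  "ryeruu" → prefix "ryer" already present; 2 new (u, u)
  "ryeu" → prefix "rye" already present; 1 new (u)
Total nodes = 3 + 5 + 3 + 7 + 2 + 1 = 21

21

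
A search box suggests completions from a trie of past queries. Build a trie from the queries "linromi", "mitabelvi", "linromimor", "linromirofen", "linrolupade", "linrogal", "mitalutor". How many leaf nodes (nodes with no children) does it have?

A leaf is a node with no children — equivalently, the end of a word that is not a proper prefix of any other stored word.
Those words: "linrogal", "linrolupade", "linromimor", "linromirofen", "mitabelvi", "mitalutor"
Leaf count: 6

6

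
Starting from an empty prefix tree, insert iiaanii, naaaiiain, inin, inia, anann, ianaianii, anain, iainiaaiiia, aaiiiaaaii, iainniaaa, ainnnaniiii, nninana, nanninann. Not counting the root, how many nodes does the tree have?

Trace insertions, counting only characters that open a new branch:
  "iiaanii" → 7 new (i, i, a, a, n, i, i)
  "naaaiiain" → 9 new (n, a, a, a, i, i, a, i, n)
  "inin" → prefix "i" already present; 3 new (n, i, n)
  "inia" → prefix "ini" already present; 1 new (a)
  "anann" → 5 new (a, n, a, n, n)
  "ianaianii" → prefix "i" already present; 8 new (a, n, a, i, a, n, i, i)
  "anain" → prefix "ana" already present; 2 new (i, n)
  "iainiaaiiia" → prefix "ia" already present; 9 new (i, n, i, a, a, i, i, i, a)
  "aaiiiaaaii" → prefix "a" already present; 9 new (a, i, i, i, a, a, a, i, i)
  "iainniaaa" → prefix "iain" already present; 5 new (n, i, a, a, a)
  "ainnnaniiii" → prefix "a" already present; 10 new (i, n, n, n, a, n, i, i, i, i)
  "nninana" → prefix "n" already present; 6 new (n, i, n, a, n, a)
  "nanninann" → prefix "na" already present; 7 new (n, n, i, n, a, n, n)
Total nodes = 7 + 9 + 3 + 1 + 5 + 8 + 2 + 9 + 9 + 5 + 10 + 6 + 7 = 81

81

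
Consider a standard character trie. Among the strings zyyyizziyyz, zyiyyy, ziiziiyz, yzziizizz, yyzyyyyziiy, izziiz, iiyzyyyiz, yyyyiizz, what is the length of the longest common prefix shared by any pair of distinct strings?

Look for the deepest trie node that still has at least two words in its subtree.
"yyyyiizz" and "yyzyyyyziiy" agree on "yy" (2 characters) before diverging; nothing deeper is shared.
Longest shared-prefix length: 2

2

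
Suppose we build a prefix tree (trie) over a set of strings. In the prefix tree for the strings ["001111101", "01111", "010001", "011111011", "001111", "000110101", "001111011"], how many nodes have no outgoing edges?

5

A leaf is a node with no children — equivalently, the end of a word that is not a proper prefix of any other stored word.
Those words: "000110101", "001111011", "001111101", "010001", "011111011"
Leaf count: 5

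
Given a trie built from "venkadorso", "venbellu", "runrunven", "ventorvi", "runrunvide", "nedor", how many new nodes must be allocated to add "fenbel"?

"fenbel" shares no prefix with any stored word, so all 6 characters open new nodes.
6 − 0 = 6 new nodes.

6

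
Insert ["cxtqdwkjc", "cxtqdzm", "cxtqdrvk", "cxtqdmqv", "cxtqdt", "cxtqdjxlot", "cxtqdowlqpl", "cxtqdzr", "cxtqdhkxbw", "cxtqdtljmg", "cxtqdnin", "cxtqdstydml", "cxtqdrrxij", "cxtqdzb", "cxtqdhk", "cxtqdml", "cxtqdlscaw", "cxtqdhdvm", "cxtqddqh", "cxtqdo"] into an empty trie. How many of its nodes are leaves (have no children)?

17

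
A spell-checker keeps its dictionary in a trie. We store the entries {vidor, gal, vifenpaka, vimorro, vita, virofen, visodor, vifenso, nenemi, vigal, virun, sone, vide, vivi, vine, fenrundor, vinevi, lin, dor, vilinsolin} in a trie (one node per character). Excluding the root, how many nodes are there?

79

Trace insertions, counting only characters that open a new branch:
  "vidor" → 5 new (v, i, d, o, r)
  "gal" → 3 new (g, a, l)
  "vifenpaka" → prefix "vi" already present; 7 new (f, e, n, p, a, k, a)
  "vimorro" → prefix "vi" already present; 5 new (m, o, r, r, o)
  "vita" → prefix "vi" already present; 2 new (t, a)
  "virofen" → prefix "vi" already present; 5 new (r, o, f, e, n)
  "visodor" → prefix "vi" already present; 5 new (s, o, d, o, r)
  "vifenso" → prefix "vifen" already present; 2 new (s, o)
  "nenemi" → 6 new (n, e, n, e, m, i)
  "vigal" → prefix "vi" already present; 3 new (g, a, l)
  "virun" → prefix "vir" already present; 2 new (u, n)
  "sone" → 4 new (s, o, n, e)
  "vide" → prefix "vid" already present; 1 new (e)
  "vivi" → prefix "vi" already present; 2 new (v, i)
  "vine" → prefix "vi" already present; 2 new (n, e)
  "fenrundor" → 9 new (f, e, n, r, u, n, d, o, r)
  "vinevi" → prefix "vine" already present; 2 new (v, i)
  "lin" → 3 new (l, i, n)
  "dor" → 3 new (d, o, r)
  "vilinsolin" → prefix "vi" already present; 8 new (l, i, n, s, o, l, i, n)
Total nodes = 5 + 3 + 7 + 5 + 2 + 5 + 5 + 2 + 6 + 3 + 2 + 4 + 1 + 2 + 2 + 9 + 2 + 3 + 3 + 8 = 79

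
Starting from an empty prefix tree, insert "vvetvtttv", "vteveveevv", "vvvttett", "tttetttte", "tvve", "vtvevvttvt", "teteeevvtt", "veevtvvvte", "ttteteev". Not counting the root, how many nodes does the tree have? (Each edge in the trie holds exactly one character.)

65

Count nodes per top-level branch (shared prefixes stored once):
  't'-branch (teteeevvtt, ttteteev, tttetttte, tvve): 24 nodes
  'v'-branch (veevtvvvte, vteveveevv, vtvevvttvt, vvetvtttv, vvvttett): 41 nodes
Sum: 65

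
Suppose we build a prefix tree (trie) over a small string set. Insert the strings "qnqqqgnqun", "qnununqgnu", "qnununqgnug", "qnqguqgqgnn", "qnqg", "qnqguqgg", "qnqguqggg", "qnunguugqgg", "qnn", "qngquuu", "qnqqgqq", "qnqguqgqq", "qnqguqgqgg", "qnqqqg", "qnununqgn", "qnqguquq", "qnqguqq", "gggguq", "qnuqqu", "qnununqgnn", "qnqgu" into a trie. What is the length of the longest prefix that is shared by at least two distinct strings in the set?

The deepest shared node is where two words last agree before diverging.
e.g. "qnununqgnu" and "qnununqgnug" share the prefix "qnununqgnu" of length 10; no pair shares a longer one.
Longest shared-prefix length: 10

10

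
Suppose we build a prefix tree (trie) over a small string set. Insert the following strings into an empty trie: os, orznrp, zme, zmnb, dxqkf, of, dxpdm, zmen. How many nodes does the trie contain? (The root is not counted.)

22

Count nodes per top-level branch (shared prefixes stored once):
  'd'-branch (dxpdm, dxqkf): 8 nodes
  'o'-branch (of, orznrp, os): 8 nodes
  'z'-branch (zme, zmen, zmnb): 6 nodes
Sum: 22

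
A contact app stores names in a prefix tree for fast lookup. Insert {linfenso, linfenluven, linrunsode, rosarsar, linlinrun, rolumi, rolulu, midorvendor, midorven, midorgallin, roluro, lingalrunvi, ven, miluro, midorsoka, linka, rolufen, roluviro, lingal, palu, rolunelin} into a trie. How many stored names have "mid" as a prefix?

Filter for entries beginning with "mid":
Matches: "midorgallin", "midorsoka", "midorven", "midorvendor"
Count: 4

4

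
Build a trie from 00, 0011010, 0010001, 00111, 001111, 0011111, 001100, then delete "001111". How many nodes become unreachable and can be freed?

0

A node on "001111"'s path can go only if nothing else ends at it or branches off below it.
Every node on "001111" is still needed (e.g. by "0011111"), so nothing is freed.
Nodes removed: 0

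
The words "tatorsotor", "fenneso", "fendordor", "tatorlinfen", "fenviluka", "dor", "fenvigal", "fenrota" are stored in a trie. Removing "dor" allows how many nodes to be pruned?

3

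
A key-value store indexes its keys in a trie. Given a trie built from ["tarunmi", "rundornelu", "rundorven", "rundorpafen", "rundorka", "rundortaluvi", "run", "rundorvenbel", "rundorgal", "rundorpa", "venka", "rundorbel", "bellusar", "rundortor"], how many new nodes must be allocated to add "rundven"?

3

Walking "rundven" from the root, the first 4 characters ("rund") follow existing edges; "v" is the first miss.
So 7 − 4 = 3 new nodes.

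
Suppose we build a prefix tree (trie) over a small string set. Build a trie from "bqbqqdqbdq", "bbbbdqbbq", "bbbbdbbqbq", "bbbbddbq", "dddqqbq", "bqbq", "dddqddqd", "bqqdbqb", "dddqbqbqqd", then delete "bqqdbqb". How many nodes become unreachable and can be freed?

5

Walk "bqqdbqb" from the leaf back toward the root, removing each node that no remaining word uses.
The suffix "qdbqb" (5 nodes) is used only by "bqqdbqb"; the node for "bq" still has the child "b", so pruning stops there.
Nodes removed: 5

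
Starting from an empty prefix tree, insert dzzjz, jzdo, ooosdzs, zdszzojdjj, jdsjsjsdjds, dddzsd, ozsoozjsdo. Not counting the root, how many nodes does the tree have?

50

For each word, the new-node count is its length minus the longest prefix already in the trie:
  "dzzjz" → 5 new (d, z, z, j, z)
  "jzdo" → 4 new (j, z, d, o)
  "ooosdzs" → 7 new (o, o, o, s, d, z, s)
  "zdszzojdjj" → 10 new (z, d, s, z, z, o, j, d, j, j)
  "jdsjsjsdjds" → prefix "j" already present; 10 new (d, s, j, s, j, s, d, j, d, s)
  "dddzsd" → prefix "d" already present; 5 new (d, d, z, s, d)
  "ozsoozjsdo" → prefix "o" already present; 9 new (z, s, o, o, z, j, s, d, o)
Total nodes = 5 + 4 + 7 + 10 + 10 + 5 + 9 = 50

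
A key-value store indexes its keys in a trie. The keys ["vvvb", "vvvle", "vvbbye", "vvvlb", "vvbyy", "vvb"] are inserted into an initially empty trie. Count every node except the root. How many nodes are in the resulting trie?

Trie structure (* marks end of a word):
(root)
└─ v
   └─ v
      ├─ b *
      │  ├─ b
      │  │  └─ y
      │  │     └─ e *
      │  └─ y
      │     └─ y *
      └─ v
         ├─ b *
         └─ l
            ├─ b *
            └─ e *
Counting every labelled node above: 13.

13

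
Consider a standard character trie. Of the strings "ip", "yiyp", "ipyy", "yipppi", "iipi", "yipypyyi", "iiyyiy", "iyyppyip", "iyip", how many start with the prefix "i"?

6

Walk to "i"; the words in its subtree are exactly those with that prefix.
Words under "i": iipi, iiyyiy, ip, ipyy, iyip, iyyppyip
Count: 6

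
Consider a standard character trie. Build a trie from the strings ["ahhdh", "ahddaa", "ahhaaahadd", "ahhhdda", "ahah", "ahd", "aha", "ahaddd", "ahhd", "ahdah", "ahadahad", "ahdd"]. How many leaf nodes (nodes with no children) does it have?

Leaves are exactly the stored words that no other stored word extends.
Those words: "ahadahad", "ahaddd", "ahah", "ahdah", "ahddaa", "ahhaaahadd", "ahhdh", "ahhhdda"
Leaf count: 8

8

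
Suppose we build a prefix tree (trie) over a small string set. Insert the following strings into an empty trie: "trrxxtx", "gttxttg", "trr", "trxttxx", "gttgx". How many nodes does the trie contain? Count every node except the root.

Trie structure (* marks end of a word):
(root)
├─ g
│  └─ t
│     └─ t
│        ├─ g
│        │  └─ x *
│        └─ x
│           └─ t
│              └─ t
│                 └─ g *
└─ t
   └─ r
      ├─ r *
      │  └─ x
      │     └─ x
      │        └─ t
      │           └─ x *
      └─ x
         └─ t
            └─ t
               └─ x
                  └─ x *
Counting every labelled node above: 21.

21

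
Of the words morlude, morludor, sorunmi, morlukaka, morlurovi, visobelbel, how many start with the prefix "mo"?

4

Traverse to the node for "mo", then collect every word in that subtree.
Words under "mo": morlude, morludor, morlukaka, morlurovi
Count: 4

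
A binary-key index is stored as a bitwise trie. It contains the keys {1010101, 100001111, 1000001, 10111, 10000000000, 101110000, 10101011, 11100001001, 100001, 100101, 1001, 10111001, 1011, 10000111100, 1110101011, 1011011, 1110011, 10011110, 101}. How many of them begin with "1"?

Filter for entries beginning with "1":
Matches: "10000000000", "1000001", "100001", "100001111", "10000111100", "1001", "100101", "10011110", "101", "1010101", "10101011", "1011", "1011011", "10111", "101110000", "10111001", "11100001001", "1110011", "1110101011"
Count: 19

19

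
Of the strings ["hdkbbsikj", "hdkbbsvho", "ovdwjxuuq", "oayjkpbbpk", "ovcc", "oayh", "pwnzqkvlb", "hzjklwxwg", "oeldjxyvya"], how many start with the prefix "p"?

1

Traverse to the node for "p", then collect every word in that subtree.
Words under "p": pwnzqkvlb
Count: 1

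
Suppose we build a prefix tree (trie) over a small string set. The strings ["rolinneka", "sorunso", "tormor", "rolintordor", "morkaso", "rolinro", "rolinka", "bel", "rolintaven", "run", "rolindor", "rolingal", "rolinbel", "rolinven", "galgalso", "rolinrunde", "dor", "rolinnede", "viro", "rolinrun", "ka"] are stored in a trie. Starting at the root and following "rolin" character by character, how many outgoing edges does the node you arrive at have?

8

Follow the path "rolin" to its node, then look at its outgoing edges.
Characters that immediately follow "rolin" among the stored strings: {b, d, g, k, n, r, t, v}.
That node has 8 child edges.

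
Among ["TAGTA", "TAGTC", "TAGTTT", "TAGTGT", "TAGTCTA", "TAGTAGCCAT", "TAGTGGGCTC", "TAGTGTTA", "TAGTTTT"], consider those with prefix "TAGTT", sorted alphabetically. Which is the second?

Filter for "TAGTT…" and sort: "TAGTTT", "TAGTTTT"
Position 2: TAGTTTT

TAGTTTT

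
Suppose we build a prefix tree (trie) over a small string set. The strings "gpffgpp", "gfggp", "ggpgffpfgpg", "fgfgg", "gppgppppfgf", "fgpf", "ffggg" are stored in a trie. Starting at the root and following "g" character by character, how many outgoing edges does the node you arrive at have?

Walk "g" from the root, arriving at one node.
Distinct next characters after "g": f, g, p.
That node has 3 child edges.

3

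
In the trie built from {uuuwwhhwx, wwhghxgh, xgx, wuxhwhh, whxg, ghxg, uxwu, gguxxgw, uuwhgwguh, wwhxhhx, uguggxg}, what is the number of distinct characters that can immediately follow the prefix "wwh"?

2

The children of the "wwh" node are the distinct next characters among strings starting with "wwh".
Distinct next characters after "wwh": g, x.
That node has 2 child edges.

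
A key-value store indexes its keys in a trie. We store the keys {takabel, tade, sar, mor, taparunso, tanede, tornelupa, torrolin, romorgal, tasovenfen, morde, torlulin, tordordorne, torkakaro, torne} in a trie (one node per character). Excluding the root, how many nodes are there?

76

Count nodes per top-level branch (shared prefixes stored once):
  'm'-branch (mor, morde): 5 nodes
  'r'-branch (romorgal): 8 nodes
  's'-branch (sar): 3 nodes
  't'-branch (tade, takabel, tanede, taparunso, tasovenfen, tordordorne, torkakaro, torlulin, torne, tornelupa, torrolin): 60 nodes
Sum: 76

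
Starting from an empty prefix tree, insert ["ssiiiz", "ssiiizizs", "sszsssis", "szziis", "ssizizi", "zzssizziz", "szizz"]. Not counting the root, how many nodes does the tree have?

36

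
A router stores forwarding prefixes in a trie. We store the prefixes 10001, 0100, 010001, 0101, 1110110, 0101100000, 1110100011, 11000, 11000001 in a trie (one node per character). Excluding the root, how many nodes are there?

Trie structure (* marks end of a word):
(root)
├─ 0
│  └─ 1
│     └─ 0
│        ├─ 0 *
│        │  └─ 0
│        │     └─ 1 *
│        └─ 1 *
│           └─ 1
│              └─ 0
│                 └─ 0
│                    └─ 0
│                       └─ 0
│                          └─ 0 *
└─ 1
   ├─ 0
   │  └─ 0
   │     └─ 0
   │        └─ 1 *
   └─ 1
      ├─ 0
      │  └─ 0
      │     └─ 0 *
      │        └─ 0
      │           └─ 0
      │              └─ 1 *
      └─ 1
         └─ 0
            └─ 1
               ├─ 0
               │  └─ 0
               │     └─ 0
               │        └─ 1
               │           └─ 1 *
               └─ 1
                  └─ 0 *
Counting every labelled node above: 35.

35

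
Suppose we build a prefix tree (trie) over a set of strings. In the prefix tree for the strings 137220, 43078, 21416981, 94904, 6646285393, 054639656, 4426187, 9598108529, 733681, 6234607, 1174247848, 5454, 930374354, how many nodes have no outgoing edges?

13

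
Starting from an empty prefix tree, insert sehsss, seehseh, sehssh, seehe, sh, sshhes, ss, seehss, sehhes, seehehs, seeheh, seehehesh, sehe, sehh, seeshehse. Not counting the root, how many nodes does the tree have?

Trie structure (* marks end of a word):
(root)
└─ s
   ├─ e
   │  ├─ e
   │  │  ├─ h
   │  │  │  ├─ e *
   │  │  │  │  └─ h *
   │  │  │  │     ├─ e
   │  │  │  │     │  └─ s
   │  │  │  │     │     └─ h *
   │  │  │  │     └─ s *
   │  │  │  └─ s
   │  │  │     ├─ e
   │  │  │     │  └─ h *
   │  │  │     └─ s *
   │  │  └─ s
   │  │     └─ h
   │  │        └─ e
   │  │           └─ h
   │  │              └─ s
   │  │                 └─ e *
   │  └─ h
   │     ├─ e *
   │     ├─ h *
   │     │  └─ e
   │     │     └─ s *
   │     └─ s
   │        └─ s
   │           ├─ h *
   │           └─ s *
   ├─ h *
   └─ s *
      └─ h
         └─ h
            └─ e
               └─ s *
Counting every labelled node above: 35.

35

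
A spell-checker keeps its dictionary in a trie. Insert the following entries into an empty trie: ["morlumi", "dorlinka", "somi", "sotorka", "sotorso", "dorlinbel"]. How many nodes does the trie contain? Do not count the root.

29

For each word, the new-node count is its length minus the longest prefix already in the trie:
  "morlumi" → 7 new (m, o, r, l, u, m, i)
  "dorlinka" → 8 new (d, o, r, l, i, n, k, a)
  "somi" → 4 new (s, o, m, i)
  "sotorka" → prefix "so" already present; 5 new (t, o, r, k, a)
  "sotorso" → prefix "sotor" already present; 2 new (s, o)
  "dorlinbel" → prefix "dorlin" already present; 3 new (b, e, l)
Total nodes = 7 + 8 + 4 + 5 + 2 + 3 = 29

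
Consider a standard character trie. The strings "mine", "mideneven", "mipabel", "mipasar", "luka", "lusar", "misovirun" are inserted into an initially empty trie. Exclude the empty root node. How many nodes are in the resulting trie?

33

Trace insertions, counting only characters that open a new branch:
  "mine" → 4 new (m, i, n, e)
  "mideneven" → prefix "mi" already present; 7 new (d, e, n, e, v, e, n)
  "mipabel" → prefix "mi" already present; 5 new (p, a, b, e, l)
  "mipasar" → prefix "mipa" already present; 3 new (s, a, r)
  "luka" → 4 new (l, u, k, a)
  "lusar" → prefix "lu" already present; 3 new (s, a, r)
  "misovirun" → prefix "mi" already present; 7 new (s, o, v, i, r, u, n)
Total nodes = 4 + 7 + 5 + 3 + 4 + 3 + 7 = 33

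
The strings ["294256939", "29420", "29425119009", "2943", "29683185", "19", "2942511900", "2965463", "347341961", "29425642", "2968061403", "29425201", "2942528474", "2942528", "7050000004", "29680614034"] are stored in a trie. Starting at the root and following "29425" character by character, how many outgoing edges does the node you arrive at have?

3

Walk "29425" from the root, arriving at one node.
Distinct next characters after "29425": 1, 2, 6.
That node has 3 child edges.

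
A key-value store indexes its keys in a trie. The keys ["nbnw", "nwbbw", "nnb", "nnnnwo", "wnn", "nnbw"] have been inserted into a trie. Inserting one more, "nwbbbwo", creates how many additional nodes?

3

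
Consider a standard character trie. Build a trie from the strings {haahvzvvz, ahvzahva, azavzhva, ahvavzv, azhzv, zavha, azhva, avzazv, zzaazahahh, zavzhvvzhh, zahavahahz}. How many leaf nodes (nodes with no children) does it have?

Leaves are exactly the stored words that no other stored word extends.
Those words: "ahvavzv", "ahvzahva", "avzazv", "azavzhva", "azhva", "azhzv", "haahvzvvz", "zahavahahz", "zavha", "zavzhvvzhh", "zzaazahahh"
Leaf count: 11

11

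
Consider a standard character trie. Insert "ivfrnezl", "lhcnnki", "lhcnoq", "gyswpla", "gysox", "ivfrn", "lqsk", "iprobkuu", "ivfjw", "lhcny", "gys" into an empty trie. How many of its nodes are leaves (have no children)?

9

A leaf is a node with no children — equivalently, the end of a word that is not a proper prefix of any other stored word.
Those words: "gysox", "gyswpla", "iprobkuu", "ivfjw", "ivfrnezl", "lhcnnki", "lhcnoq", "lhcny", "lqsk"
Leaf count: 9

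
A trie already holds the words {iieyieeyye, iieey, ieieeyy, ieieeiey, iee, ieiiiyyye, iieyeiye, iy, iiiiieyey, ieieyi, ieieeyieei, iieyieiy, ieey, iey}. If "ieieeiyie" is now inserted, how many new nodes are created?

The longest prefix of "ieieeiyie" already in the trie is "ieieei" (length 6).
Each of the 3 remaining characters creates one node.

3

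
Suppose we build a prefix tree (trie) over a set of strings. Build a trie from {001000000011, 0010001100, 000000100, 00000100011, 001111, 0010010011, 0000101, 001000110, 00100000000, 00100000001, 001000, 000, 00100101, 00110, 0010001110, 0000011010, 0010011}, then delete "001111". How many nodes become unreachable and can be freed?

A node on "001111"'s path can go only if nothing else ends at it or branches off below it.
The suffix "11" (2 nodes) is used only by "001111"; the node for "0011" still has the child "0", so pruning stops there.
Nodes removed: 2

2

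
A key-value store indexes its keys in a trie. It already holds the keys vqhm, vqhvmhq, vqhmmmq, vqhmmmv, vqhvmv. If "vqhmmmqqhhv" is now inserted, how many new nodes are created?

4

The longest prefix of "vqhmmmqqhhv" already in the trie is "vqhmmmq" (length 7).
Each of the 4 remaining characters creates one node.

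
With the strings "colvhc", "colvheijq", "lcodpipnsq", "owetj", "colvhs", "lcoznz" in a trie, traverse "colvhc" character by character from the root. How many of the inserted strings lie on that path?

Check each prefix of "colvhc" against the stored set — each match is an end-marker on the path.
Prefixes of the query that are stored words: "colvhc"
Count: 1

1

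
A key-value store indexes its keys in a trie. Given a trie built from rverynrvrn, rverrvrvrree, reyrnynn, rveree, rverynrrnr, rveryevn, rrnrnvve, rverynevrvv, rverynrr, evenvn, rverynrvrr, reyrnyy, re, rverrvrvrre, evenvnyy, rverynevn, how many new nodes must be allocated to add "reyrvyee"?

4

The longest prefix of "reyrvyee" already in the trie is "reyr" (length 4).
New nodes needed: |"reyrvyee"| − 4 = 8 − 4 = 4.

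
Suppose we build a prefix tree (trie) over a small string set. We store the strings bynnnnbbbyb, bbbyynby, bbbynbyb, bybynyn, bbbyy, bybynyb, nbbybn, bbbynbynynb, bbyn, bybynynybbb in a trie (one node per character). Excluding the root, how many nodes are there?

Trace insertions, counting only characters that open a new branch:
  "bynnnnbbbyb" → 11 new (b, y, n, n, n, n, b, b, b, y, b)
  "bbbyynby" → prefix "b" already present; 7 new (b, b, y, y, n, b, y)
  "bbbynbyb" → prefix "bbby" already present; 4 new (n, b, y, b)
  "bybynyn" → prefix "by" already present; 5 new (b, y, n, y, n)
  "bbbyy" → prefix "bbbyy" already present; 0 new (none)
  "bybynyb" → prefix "bybyny" already present; 1 new (b)
  "nbbybn" → 6 new (n, b, b, y, b, n)
  "bbbynbynynb" → prefix "bbbynby" already present; 4 new (n, y, n, b)
  "bbyn" → prefix "bb" already present; 2 new (y, n)
  "bybynynybbb" → prefix "bybynyn" already present; 4 new (y, b, b, b)
Total nodes = 11 + 7 + 4 + 5 + 0 + 1 + 6 + 4 + 2 + 4 = 44

44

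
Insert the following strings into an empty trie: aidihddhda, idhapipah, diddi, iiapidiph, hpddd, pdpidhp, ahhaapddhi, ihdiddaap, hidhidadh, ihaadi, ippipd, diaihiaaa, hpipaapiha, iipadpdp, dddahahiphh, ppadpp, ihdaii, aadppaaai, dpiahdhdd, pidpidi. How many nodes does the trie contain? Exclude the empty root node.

139

Insert word by word; a character creates a node only if that edge doesn't already exist:
  "aidihddhda" → 10 new (a, i, d, i, h, d, d, h, d, a)
  "idhapipah" → 9 new (i, d, h, a, p, i, p, a, h)
  "diddi" → 5 new (d, i, d, d, i)
  "iiapidiph" → prefix "i" already present; 8 new (i, a, p, i, d, i, p, h)
  "hpddd" → 5 new (h, p, d, d, d)
  "pdpidhp" → 7 new (p, d, p, i, d, h, p)
  "ahhaapddhi" → prefix "a" already present; 9 new (h, h, a, a, p, d, d, h, i)
  "ihdiddaap" → prefix "i" already present; 8 new (h, d, i, d, d, a, a, p)
  "hidhidadh" → prefix "h" already present; 8 new (i, d, h, i, d, a, d, h)
  "ihaadi" → prefix "ih" already present; 4 new (a, a, d, i)
  "ippipd" → prefix "i" already present; 5 new (p, p, i, p, d)
  "diaihiaaa" → prefix "di" already present; 7 new (a, i, h, i, a, a, a)
  "hpipaapiha" → prefix "hp" already present; 8 new (i, p, a, a, p, i, h, a)
  "iipadpdp" → prefix "ii" already present; 6 new (p, a, d, p, d, p)
  "dddahahiphh" → prefix "d" already present; 10 new (d, d, a, h, a, h, i, p, h, h)
  "ppadpp" → prefix "p" already present; 5 new (p, a, d, p, p)
  "ihdaii" → prefix "ihd" already present; 3 new (a, i, i)
  "aadppaaai" → prefix "a" already present; 8 new (a, d, p, p, a, a, a, i)
  "dpiahdhdd" → prefix "d" already present; 8 new (p, i, a, h, d, h, d, d)
  "pidpidi" → prefix "p" already present; 6 new (i, d, p, i, d, i)
Total nodes = 10 + 9 + 5 + 8 + 5 + 7 + 9 + 8 + 8 + 4 + 5 + 7 + 8 + 6 + 10 + 5 + 3 + 8 + 8 + 6 = 139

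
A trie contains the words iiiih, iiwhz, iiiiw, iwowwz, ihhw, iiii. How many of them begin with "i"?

6

Filter for entries beginning with "i":
Matches: "ihhw", "iiii", "iiiih", "iiiiw", "iiwhz", "iwowwz"
Count: 6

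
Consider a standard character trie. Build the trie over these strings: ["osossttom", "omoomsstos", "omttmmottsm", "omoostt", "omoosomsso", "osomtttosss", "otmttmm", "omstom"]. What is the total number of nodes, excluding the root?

53

Insert word by word; a character creates a node only if that edge doesn't already exist:
  "osossttom" → 9 new (o, s, o, s, s, t, t, o, m)
  "omoomsstos" → prefix "o" already present; 9 new (m, o, o, m, s, s, t, o, s)
  "omttmmottsm" → prefix "om" already present; 9 new (t, t, m, m, o, t, t, s, m)
  "omoostt" → prefix "omoo" already present; 3 new (s, t, t)
  "omoosomsso" → prefix "omoos" already present; 5 new (o, m, s, s, o)
  "osomtttosss" → prefix "oso" already present; 8 new (m, t, t, t, o, s, s, s)
  "otmttmm" → prefix "o" already present; 6 new (t, m, t, t, m, m)
  "omstom" → prefix "om" already present; 4 new (s, t, o, m)
Total nodes = 9 + 9 + 9 + 3 + 5 + 8 + 6 + 4 = 53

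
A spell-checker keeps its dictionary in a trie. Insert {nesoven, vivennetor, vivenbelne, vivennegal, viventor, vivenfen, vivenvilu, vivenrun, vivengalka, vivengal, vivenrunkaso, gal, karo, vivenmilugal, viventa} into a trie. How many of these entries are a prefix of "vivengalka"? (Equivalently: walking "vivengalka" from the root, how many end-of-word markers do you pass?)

2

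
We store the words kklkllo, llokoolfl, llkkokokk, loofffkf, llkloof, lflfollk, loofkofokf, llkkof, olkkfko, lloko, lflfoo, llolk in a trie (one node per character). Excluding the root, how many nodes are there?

58

Trace insertions, counting only characters that open a new branch:
  "kklkllo" → 7 new (k, k, l, k, l, l, o)
  "llokoolfl" → 9 new (l, l, o, k, o, o, l, f, l)
  "llkkokokk" → prefix "ll" already present; 7 new (k, k, o, k, o, k, k)
  "loofffkf" → prefix "l" already present; 7 new (o, o, f, f, f, k, f)
  "llkloof" → prefix "llk" already present; 4 new (l, o, o, f)
  "lflfollk" → prefix "l" already present; 7 new (f, l, f, o, l, l, k)
  "loofkofokf" → prefix "loof" already present; 6 new (k, o, f, o, k, f)
  "llkkof" → prefix "llkko" already present; 1 new (f)
  "olkkfko" → 7 new (o, l, k, k, f, k, o)
  "lloko" → prefix "lloko" already present; 0 new (none)
  "lflfoo" → prefix "lflfo" already present; 1 new (o)
  "llolk" → prefix "llo" already present; 2 new (l, k)
Total nodes = 7 + 9 + 7 + 7 + 4 + 7 + 6 + 1 + 7 + 0 + 1 + 2 = 58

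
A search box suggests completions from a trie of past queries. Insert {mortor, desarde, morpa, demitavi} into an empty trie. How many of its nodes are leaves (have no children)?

4

A leaf is a node with no children — equivalently, the end of a word that is not a proper prefix of any other stored word.
Those words: "demitavi", "desarde", "morpa", "mortor"
Leaf count: 4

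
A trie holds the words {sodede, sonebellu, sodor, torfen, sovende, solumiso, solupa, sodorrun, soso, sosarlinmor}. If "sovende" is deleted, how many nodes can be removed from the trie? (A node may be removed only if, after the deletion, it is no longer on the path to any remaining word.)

A node on "sovende"'s path can go only if nothing else ends at it or branches off below it.
The suffix "vende" (5 nodes) is used only by "sovende"; the node for "so" still has the child "d", so pruning stops there.
Nodes removed: 5

5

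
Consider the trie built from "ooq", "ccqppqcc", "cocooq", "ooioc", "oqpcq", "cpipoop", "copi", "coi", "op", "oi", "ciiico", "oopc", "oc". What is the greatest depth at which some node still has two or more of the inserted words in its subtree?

2

Look for the deepest trie node that still has at least two words in its subtree.
"cocooq" and "coi" agree on "co" (2 characters) before diverging; nothing deeper is shared.
Longest shared-prefix length: 2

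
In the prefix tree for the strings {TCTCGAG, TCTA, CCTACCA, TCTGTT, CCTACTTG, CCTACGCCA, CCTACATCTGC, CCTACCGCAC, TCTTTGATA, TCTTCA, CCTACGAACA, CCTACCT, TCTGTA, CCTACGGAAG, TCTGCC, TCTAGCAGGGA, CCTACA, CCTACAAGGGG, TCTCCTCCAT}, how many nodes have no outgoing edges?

17

A leaf is a node with no children — equivalently, the end of a word that is not a proper prefix of any other stored word.
Those words: "CCTACAAGGGG", "CCTACATCTGC", "CCTACCA", "CCTACCGCAC", "CCTACCT", "CCTACGAACA", "CCTACGCCA", "CCTACGGAAG", "CCTACTTG", "TCTAGCAGGGA", "TCTCCTCCAT", "TCTCGAG", "TCTGCC", "TCTGTA", "TCTGTT", "TCTTCA", "TCTTTGATA"
Leaf count: 17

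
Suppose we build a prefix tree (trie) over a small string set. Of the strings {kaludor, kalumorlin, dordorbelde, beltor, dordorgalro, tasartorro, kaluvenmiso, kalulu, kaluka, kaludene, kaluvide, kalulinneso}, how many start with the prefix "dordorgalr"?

Traverse to the node for "dordorgalr", then collect every word in that subtree.
Words under "dordorgalr": dordorgalro
Count: 1

1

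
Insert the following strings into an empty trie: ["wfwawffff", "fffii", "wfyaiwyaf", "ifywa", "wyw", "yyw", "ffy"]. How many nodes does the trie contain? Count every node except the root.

32

Trace insertions, counting only characters that open a new branch:
  "wfwawffff" → 9 new (w, f, w, a, w, f, f, f, f)
  "fffii" → 5 new (f, f, f, i, i)
  "wfyaiwyaf" → prefix "wf" already present; 7 new (y, a, i, w, y, a, f)
  "ifywa" → 5 new (i, f, y, w, a)
  "wyw" → prefix "w" already present; 2 new (y, w)
  "yyw" → 3 new (y, y, w)
  "ffy" → prefix "ff" already present; 1 new (y)
Total nodes = 9 + 5 + 7 + 5 + 2 + 3 + 1 = 32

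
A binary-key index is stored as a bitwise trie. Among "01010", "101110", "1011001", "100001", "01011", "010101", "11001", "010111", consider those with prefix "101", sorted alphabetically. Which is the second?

Words with prefix "101", in lexicographic order: "1011001", "101110"
The 2nd is 101110.

101110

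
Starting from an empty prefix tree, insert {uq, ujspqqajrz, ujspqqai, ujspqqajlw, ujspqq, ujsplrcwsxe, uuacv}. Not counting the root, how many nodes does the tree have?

Insert word by word; a character creates a node only if that edge doesn't already exist:
  "uq" → 2 new (u, q)
  "ujspqqajrz" → prefix "u" already present; 9 new (j, s, p, q, q, a, j, r, z)
  "ujspqqai" → prefix "ujspqqa" already present; 1 new (i)
  "ujspqqajlw" → prefix "ujspqqaj" already present; 2 new (l, w)
  "ujspqq" → prefix "ujspqq" already present; 0 new (none)
  "ujsplrcwsxe" → prefix "ujsp" already present; 7 new (l, r, c, w, s, x, e)
  "uuacv" → prefix "u" already present; 4 new (u, a, c, v)
Total nodes = 2 + 9 + 1 + 2 + 0 + 7 + 4 = 25

25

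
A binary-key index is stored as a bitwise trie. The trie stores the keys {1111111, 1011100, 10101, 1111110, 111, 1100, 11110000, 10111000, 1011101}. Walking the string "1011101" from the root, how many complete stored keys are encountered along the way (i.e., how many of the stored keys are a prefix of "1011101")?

1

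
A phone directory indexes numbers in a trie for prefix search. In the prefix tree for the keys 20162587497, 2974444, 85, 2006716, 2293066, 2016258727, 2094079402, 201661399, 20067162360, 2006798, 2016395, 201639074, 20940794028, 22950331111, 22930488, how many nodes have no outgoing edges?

Leaves are exactly the stored words that no other stored word extends.
Those words: "20067162360", "2006798", "2016258727", "20162587497", "201639074", "2016395", "201661399", "20940794028", "22930488", "2293066", "22950331111", "2974444", "85"
Leaf count: 13

13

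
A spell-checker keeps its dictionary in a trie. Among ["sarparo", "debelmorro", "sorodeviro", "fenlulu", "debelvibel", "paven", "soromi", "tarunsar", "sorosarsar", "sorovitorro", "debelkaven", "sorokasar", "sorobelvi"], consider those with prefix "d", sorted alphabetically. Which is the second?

Words with prefix "d", in lexicographic order: "debelkaven", "debelmorro", "debelvibel"
The 2nd is debelmorro.

debelmorro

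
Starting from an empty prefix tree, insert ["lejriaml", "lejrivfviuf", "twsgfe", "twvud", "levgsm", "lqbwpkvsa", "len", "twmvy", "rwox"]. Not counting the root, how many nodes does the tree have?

43

For each word, the new-node count is its length minus the longest prefix already in the trie:
  "lejriaml" → 8 new (l, e, j, r, i, a, m, l)
  "lejrivfviuf" → prefix "lejri" already present; 6 new (v, f, v, i, u, f)
  "twsgfe" → 6 new (t, w, s, g, f, e)
  "twvud" → prefix "tw" already present; 3 new (v, u, d)
  "levgsm" → prefix "le" already present; 4 new (v, g, s, m)
  "lqbwpkvsa" → prefix "l" already present; 8 new (q, b, w, p, k, v, s, a)
  "len" → prefix "le" already present; 1 new (n)
  "twmvy" → prefix "tw" already present; 3 new (m, v, y)
  "rwox" → 4 new (r, w, o, x)
Total nodes = 8 + 6 + 6 + 3 + 4 + 8 + 1 + 3 + 4 = 43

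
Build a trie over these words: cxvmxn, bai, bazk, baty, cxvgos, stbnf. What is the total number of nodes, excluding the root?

21

Trie structure (* marks end of a word):
(root)
├─ b
│  └─ a
│     ├─ i *
│     ├─ t
│     │  └─ y *
│     └─ z
│        └─ k *
├─ c
│  └─ x
│     └─ v
│        ├─ g
│        │  └─ o
│        │     └─ s *
│        └─ m
│           └─ x
│              └─ n *
└─ s
   └─ t
      └─ b
         └─ n
            └─ f *
Counting every labelled node above: 21.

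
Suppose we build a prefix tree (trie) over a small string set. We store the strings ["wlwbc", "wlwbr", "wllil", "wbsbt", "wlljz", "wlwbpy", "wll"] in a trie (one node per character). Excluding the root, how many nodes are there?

Trie structure (* marks end of a word):
(root)
└─ w
   ├─ b
   │  └─ s
   │     └─ b
   │        └─ t *
   └─ l
      ├─ l *
      │  ├─ i
      │  │  └─ l *
      │  └─ j
      │     └─ z *
      └─ w
         └─ b
            ├─ c *
            ├─ p
            │  └─ y *
            └─ r *
Counting every labelled node above: 17.

17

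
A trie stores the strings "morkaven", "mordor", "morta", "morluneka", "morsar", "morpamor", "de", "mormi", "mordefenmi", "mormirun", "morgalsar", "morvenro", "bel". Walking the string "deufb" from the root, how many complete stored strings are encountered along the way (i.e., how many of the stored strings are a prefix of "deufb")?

1

Check each prefix of "deufb" against the stored set — each match is an end-marker on the path.
Prefixes of the query that are stored words: "de"
Count: 1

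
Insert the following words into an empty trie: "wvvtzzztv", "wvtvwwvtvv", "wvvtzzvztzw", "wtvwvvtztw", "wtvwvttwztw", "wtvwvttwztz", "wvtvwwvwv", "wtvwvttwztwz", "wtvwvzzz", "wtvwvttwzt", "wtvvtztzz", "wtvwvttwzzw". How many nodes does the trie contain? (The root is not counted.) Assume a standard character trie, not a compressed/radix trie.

52

Trace insertions, counting only characters that open a new branch:
  "wvvtzzztv" → 9 new (w, v, v, t, z, z, z, t, v)
  "wvtvwwvtvv" → prefix "wv" already present; 8 new (t, v, w, w, v, t, v, v)
  "wvvtzzvztzw" → prefix "wvvtzz" already present; 5 new (v, z, t, z, w)
  "wtvwvvtztw" → prefix "w" already present; 9 new (t, v, w, v, v, t, z, t, w)
  "wtvwvttwztw" → prefix "wtvwv" already present; 6 new (t, t, w, z, t, w)
  "wtvwvttwztz" → prefix "wtvwvttwzt" already present; 1 new (z)
  "wvtvwwvwv" → prefix "wvtvwwv" already present; 2 new (w, v)
  "wtvwvttwztwz" → prefix "wtvwvttwztw" already present; 1 new (z)
  "wtvwvzzz" → prefix "wtvwv" already present; 3 new (z, z, z)
  "wtvwvttwzt" → prefix "wtvwvttwzt" already present; 0 new (none)
  "wtvvtztzz" → prefix "wtv" already present; 6 new (v, t, z, t, z, z)
  "wtvwvttwzzw" → prefix "wtvwvttwz" already present; 2 new (z, w)
Total nodes = 9 + 8 + 5 + 9 + 6 + 1 + 2 + 1 + 3 + 0 + 6 + 2 = 52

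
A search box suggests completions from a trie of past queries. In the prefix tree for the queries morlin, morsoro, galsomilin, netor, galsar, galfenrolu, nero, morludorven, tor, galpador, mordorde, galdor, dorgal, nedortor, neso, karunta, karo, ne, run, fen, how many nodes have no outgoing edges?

A leaf is a node with no children — equivalently, the end of a word that is not a proper prefix of any other stored word.
Those words: "dorgal", "fen", "galdor", "galfenrolu", "galpador", "galsar", "galsomilin", "karo", "karunta", "mordorde", "morlin", "morludorven", "morsoro", "nedortor", "nero", "neso", "netor", "run", "tor"
Leaf count: 19

19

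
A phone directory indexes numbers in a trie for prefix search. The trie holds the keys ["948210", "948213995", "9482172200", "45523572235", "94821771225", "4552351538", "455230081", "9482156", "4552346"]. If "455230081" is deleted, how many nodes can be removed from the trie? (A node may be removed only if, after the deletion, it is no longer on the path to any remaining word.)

4

Walk "455230081" from the leaf back toward the root, removing each node that no remaining word uses.
The suffix "0081" (4 nodes) is used only by "455230081"; the node for "45523" still has the child "5", so pruning stops there.
Nodes removed: 4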